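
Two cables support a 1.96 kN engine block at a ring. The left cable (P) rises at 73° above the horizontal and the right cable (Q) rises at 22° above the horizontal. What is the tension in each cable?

T_P = 1.824 kN, T_Q = 0.5752 kN

ΣF_x = 0: −T_P·cos73° + T_Q·cos22° = 0 → T_Q = 0.315333·T_P.
ΣF_y = 0: T_P·sin73° + T_Q·sin22° = 1.96.
Substitute: T_P·(0.956305 + 0.315333·0.374607) = 1.96 → T_P = 1.82422 ≈ 1.824 kN.
Then T_Q = 0.315333 × 1.82422 = 0.5752 kN.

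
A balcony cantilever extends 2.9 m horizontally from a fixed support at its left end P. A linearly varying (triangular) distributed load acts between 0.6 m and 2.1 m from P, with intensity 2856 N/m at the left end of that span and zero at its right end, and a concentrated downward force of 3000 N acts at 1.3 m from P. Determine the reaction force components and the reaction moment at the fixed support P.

Resultant of the triangular load: ½ × 2856 × 1.5 = 2142 N, acting at 1.1 m from P (one-third of the span from the peak).
ΣF_x = 0: P_x = 0.
ΣF_y = 0: P_y − ½·2856·1.5 − 3000 = 0 → P_y = 5142 N.
ΣM about P: M_P − (½·2856·1.5)·1.1 − 3000·1.3 = 0 → M_P = 6256 N·m.

P_x = 0, P_y = 5142 N, M_P = 6256 N·m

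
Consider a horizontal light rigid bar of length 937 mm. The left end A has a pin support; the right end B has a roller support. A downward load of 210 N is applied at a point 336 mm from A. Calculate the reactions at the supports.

ΣM about A: B_y·937 − 210·336 = 0 → B_y = 70560/937 = 75.3042 ≈ 75.30 N.
ΣF_y = 0: A_y + 75.3042 − 210 = 0 → A_y = 134.7 N.
ΣF_x = 0: no horizontal applied forces, so A_x = 0.

A_x = 0, A_y = 134.7 N, B_y = 75.30 N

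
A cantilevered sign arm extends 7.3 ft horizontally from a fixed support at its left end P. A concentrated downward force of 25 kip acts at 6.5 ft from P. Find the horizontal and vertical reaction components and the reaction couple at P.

P_x = 0, P_y = 25.00 kip, M_P = 162.5 kip·ft

ΣF_x = 0: P_x = 0.
ΣF_y = 0: P_y − 25 = 0 → P_y = 25.00 kip.
ΣM about P: M_P − 25·6.5 = 0 → M_P = 162.5 kip·ft.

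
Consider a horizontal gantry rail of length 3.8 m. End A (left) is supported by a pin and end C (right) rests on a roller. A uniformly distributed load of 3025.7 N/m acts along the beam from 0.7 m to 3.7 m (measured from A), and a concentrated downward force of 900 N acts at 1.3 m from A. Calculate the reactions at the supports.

A_x = 0, A_y = 4414 N, C_y = 5563 N

Resultant of the distributed load: 3025.7 × 3 = 9077.1 N at 2.2 m from A.
ΣM about A: C_y·3.8 − (3025.7·3)·2.2 − 900·1.3 = 0 → C_y = 21139.62/3.8 = 5563.06 ≈ 5563 N.
ΣF_y = 0: A_y + 5563.06 − 3025.7·3 − 900 = 0 → A_y = 4414 N.
ΣF_x = 0: no horizontal applied forces, so A_x = 0.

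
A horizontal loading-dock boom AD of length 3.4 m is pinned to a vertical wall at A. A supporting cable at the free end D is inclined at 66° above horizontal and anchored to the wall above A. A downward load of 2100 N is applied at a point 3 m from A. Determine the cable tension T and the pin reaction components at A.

T = 2028 N, A_x = 825.0 N, A_y = 247.1 N

ΣM about A: T·sin66°·3.4 − 2100·3 = 0 → T = 6300/(3.4·0.913545) = 2028.3 ≈ 2028 N.
ΣF_x = 0: A_x − T·cos66° = 0 → A_x = 2028.3 × 0.406737 = 825.0 N.
ΣF_y = 0: A_y + T·sin66° − 2100 = 0 → A_y = 2100 − 2028.3 × 0.913545 = 247.1 N.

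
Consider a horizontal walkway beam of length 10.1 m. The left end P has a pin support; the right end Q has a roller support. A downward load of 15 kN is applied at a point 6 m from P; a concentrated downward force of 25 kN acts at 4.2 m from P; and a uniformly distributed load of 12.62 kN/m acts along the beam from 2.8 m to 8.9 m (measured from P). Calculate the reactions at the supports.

P_x = 0, P_y = 53.09 kN, Q_y = 63.90 kN

Resultant of the distributed load: 12.62 × 6.1 = 76.982 kN at 5.85 m from P.
Taking moments about P: Q_y·10.1 − 15·6 − 25·4.2 − (12.62·6.1)·5.85 = 0 → Q_y = 645.3447/10.1 = 63.8955 ≈ 63.90 kN.
ΣF_y = 0: P_y + 63.8955 − 15 − 25 − 12.62·6.1 = 0 → P_y = 53.09 kN.
ΣF_x = 0: no horizontal applied forces, so P_x = 0.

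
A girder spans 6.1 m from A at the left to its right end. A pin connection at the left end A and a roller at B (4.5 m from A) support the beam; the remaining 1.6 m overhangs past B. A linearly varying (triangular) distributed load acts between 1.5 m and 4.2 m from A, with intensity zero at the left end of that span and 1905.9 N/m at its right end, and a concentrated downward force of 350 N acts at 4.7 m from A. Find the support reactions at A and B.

Resultant of the triangular load: ½ × 1905.9 × 2.7 = 2572.965 N, acting at 3.3 m from A (one-third of the span from the peak).
Moments about A: B_y·4.5 − (½·1905.9·2.7)·3.3 − 350·4.7 = 0 → B_y = 10135.7845/4.5 = 2252.4 ≈ 2252 N.
ΣF_y = 0: A_y + 2252.4 − ½·1905.9·2.7 − 350 = 0 → A_y = 670.6 N.
ΣF_x = 0: no horizontal applied forces, so A_x = 0.

A_x = 0, A_y = 670.6 N, B_y = 2252 N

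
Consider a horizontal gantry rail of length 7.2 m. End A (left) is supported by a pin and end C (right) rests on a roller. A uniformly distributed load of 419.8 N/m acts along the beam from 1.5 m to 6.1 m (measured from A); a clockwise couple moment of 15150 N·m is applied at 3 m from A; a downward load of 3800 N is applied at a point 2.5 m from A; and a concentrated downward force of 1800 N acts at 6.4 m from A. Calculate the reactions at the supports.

Resultant of the distributed load: 419.8 × 4.6 = 1931.08 N at 3.8 m from A.
Moments about A: C_y·7.2 − (419.8·4.6)·3.8 − 15150 − 3800·2.5 − 1800·6.4 = 0 → C_y = 43508.104/7.2 = 6042.79 ≈ 6043 N.
ΣF_y = 0: A_y + 6042.79 − 419.8·4.6 − 3800 − 1800 = 0 → A_y = 1488 N.
ΣF_x = 0: no horizontal applied forces, so A_x = 0.

A_x = 0, A_y = 1488 N, C_y = 6043 N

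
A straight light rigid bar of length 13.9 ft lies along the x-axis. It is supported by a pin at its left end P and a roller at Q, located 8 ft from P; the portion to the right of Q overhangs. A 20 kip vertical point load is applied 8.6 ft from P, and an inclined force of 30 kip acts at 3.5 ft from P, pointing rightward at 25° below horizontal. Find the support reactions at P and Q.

Moments about P: Q_y·8 − 20·8.6 − 30·sin25°·3.5 = 0 → Q_y = 216.375/8 = 27.0469 ≈ 27.05 kip.
ΣF_y = 0: P_y + 27.0469 − 20 − 30·sin25° = 0 → P_y = 5.632 kip.
ΣF_x = 0: P_x + 30·cos25° = 0 → P_x = -27.19 kip.

P_x = -27.19 kip, P_y = 5.632 kip, Q_y = 27.05 kip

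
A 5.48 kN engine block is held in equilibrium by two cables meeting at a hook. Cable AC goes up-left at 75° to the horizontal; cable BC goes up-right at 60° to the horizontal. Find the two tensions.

ΣF_x = 0: −T_AC·cos75° + T_BC·cos60° = 0 → T_BC = 0.517638·T_AC.
ΣF_y = 0: T_AC·sin75° + T_BC·sin60° = 5.48.
Substitute: T_AC·(0.965926 + 0.517638·0.866025) = 5.48 → T_AC = 3.87495 ≈ 3.875 kN.
Then T_BC = 0.517638 × 3.87495 = 2.006 kN.

T_AC = 3.875 kN, T_BC = 2.006 kN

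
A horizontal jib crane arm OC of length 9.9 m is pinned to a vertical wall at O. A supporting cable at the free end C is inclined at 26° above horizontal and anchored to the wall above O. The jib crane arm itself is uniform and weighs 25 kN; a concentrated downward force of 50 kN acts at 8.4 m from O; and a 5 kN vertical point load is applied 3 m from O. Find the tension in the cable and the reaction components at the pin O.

ΣM about O: T·sin26°·9.9 − 25·4.95 − 50·8.4 − 5·3 = 0 → T = 558.75/(9.9·0.438371) = 128.748 ≈ 128.7 kN.
ΣF_x = 0: O_x − T·cos26° = 0 → O_x = 128.748 × 0.898794 = 115.7 kN.
ΣF_y = 0: O_y + T·sin26° − 25 − 50 − 5 = 0 → O_y = 80 − 128.748 × 0.438371 = 23.56 kN.

T = 128.7 kN, O_x = 115.7 kN, O_y = 23.56 kN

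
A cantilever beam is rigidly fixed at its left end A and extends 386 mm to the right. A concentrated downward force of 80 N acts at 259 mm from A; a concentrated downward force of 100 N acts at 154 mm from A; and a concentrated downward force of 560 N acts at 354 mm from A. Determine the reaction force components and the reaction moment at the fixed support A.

ΣF_x = 0: A_x = 0.
ΣF_y = 0: A_y − 80 − 100 − 560 = 0 → A_y = 740.0 N.
ΣM about A: M_A − 80·259 − 100·154 − 560·354 = 0 → M_A = 234400 N·mm.

A_x = 0, A_y = 740.0 N, M_A = 234400 N·mm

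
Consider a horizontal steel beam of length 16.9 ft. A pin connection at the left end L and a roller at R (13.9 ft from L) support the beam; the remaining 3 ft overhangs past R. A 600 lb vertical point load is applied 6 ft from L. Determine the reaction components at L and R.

L_x = 0, L_y = 341.0 lb, R_y = 259.0 lb

Moments about L: R_y·13.9 − 600·6 = 0 → R_y = 3600/13.9 = 258.993 ≈ 259.0 lb.
ΣF_y = 0: L_y + 258.993 − 600 = 0 → L_y = 341.0 lb.
ΣF_x = 0: no horizontal applied forces, so L_x = 0.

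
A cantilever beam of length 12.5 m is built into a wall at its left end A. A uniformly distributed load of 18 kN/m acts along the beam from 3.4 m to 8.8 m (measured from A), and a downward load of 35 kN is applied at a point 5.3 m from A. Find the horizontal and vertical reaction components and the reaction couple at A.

Resultant of the distributed load: 18 × 5.4 = 97.2 kN at 6.1 m from A.
ΣF_x = 0: A_x = 0.
ΣF_y = 0: A_y − 18·5.4 − 35 = 0 → A_y = 132.2 kN.
ΣM about A: M_A − (18·5.4)·6.1 − 35·5.3 = 0 → M_A = 778.4 kN·m.

A_x = 0, A_y = 132.2 kN, M_A = 778.4 kN·m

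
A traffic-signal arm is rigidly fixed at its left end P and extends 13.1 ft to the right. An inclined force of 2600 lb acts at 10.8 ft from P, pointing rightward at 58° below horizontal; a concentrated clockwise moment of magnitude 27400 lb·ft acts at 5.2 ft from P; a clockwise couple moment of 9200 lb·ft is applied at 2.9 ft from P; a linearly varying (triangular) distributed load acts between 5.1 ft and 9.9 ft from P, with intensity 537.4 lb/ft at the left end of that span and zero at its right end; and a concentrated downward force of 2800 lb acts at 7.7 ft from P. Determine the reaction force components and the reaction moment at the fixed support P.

Resultant of the triangular load: ½ × 537.4 × 4.8 = 1289.76 lb, acting at 6.7 ft from P (one-third of the span from the peak).
ΣF_x = 0: P_x + 2600·cos58° = 0 → P_x = -1378 lb.
ΣF_y = 0: P_y − 2600·sin58° − ½·537.4·4.8 − 2800 = 0 → P_y = 6295 lb.
ΣM about P: M_P − 2600·sin58°·10.8 − 27400 − 9200 − (½·537.4·4.8)·6.7 − 2800·7.7 = 0 → M_P = 90610 lb·ft.

P_x = -1378 lb, P_y = 6295 lb, M_P = 90610 lb·ft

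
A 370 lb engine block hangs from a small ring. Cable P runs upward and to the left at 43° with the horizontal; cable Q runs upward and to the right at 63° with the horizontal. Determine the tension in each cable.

T_P = 174.7 lb, T_Q = 281.5 lb

ΣF_x = 0: −T_P·cos43° + T_Q·cos63° = 0 → T_Q = 1.61094·T_P.
ΣF_y = 0: T_P·sin43° + T_Q·sin63° = 370.
Substitute: T_P·(0.681998 + 1.61094·0.891007) = 370 → T_P = 174.746 ≈ 174.7 lb.
Then T_Q = 1.61094 × 174.746 = 281.5 lb.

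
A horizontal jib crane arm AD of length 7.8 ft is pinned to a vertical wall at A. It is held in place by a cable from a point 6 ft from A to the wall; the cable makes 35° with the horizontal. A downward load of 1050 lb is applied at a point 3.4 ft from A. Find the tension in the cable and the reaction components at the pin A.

T = 1037 lb, A_x = 849.7 lb, A_y = 455.0 lb

ΣM about A: T·sin35°·6 − 1050·3.4 = 0 → T = 3570/(6·0.573576) = 1037.35 ≈ 1037 lb.
ΣF_x = 0: A_x − T·cos35° = 0 → A_x = 1037.35 × 0.819152 = 849.7 lb.
ΣF_y = 0: A_y + T·sin35° − 1050 = 0 → A_y = 1050 − 1037.35 × 0.573576 = 455.0 lb.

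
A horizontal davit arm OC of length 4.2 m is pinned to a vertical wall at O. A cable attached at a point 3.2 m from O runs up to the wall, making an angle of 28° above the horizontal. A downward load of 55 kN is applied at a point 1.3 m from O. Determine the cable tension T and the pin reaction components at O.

ΣM about O: T·sin28°·3.2 − 55·1.3 = 0 → T = 71.5/(3.2·0.469472) = 47.5934 ≈ 47.59 kN.
ΣF_x = 0: O_x − T·cos28° = 0 → O_x = 47.5934 × 0.882948 = 42.02 kN.
ΣF_y = 0: O_y + T·sin28° − 55 = 0 → O_y = 55 − 47.5934 × 0.469472 = 32.66 kN.

T = 47.59 kN, O_x = 42.02 kN, O_y = 32.66 kN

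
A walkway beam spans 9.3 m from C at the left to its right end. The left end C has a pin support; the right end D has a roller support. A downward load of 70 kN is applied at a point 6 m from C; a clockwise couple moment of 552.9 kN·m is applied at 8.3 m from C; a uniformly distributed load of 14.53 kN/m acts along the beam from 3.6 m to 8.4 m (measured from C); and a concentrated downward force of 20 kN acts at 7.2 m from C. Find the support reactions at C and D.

C_x = 0, C_y = -5.349 kN, D_y = 165.1 kN

Resultant of the distributed load: 14.53 × 4.8 = 69.744 kN at 6 m from C.
Taking moments about C: D_y·9.3 − 70·6 − 552.9 − (14.53·4.8)·6 − 20·7.2 = 0 → D_y = 1535.364/9.3 = 165.093 ≈ 165.1 kN.
ΣF_y = 0: C_y + 165.093 − 70 − 14.53·4.8 − 20 = 0 → C_y = -5.349 kN.
ΣF_x = 0: no horizontal applied forces, so C_x = 0.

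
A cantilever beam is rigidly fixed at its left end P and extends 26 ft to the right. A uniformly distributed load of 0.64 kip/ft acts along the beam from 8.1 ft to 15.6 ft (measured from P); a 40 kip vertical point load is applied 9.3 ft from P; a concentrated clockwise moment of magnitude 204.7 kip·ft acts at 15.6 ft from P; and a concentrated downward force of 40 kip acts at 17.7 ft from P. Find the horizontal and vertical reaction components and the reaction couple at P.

Resultant of the distributed load: 0.64 × 7.5 = 4.8 kip at 11.85 ft from P.
ΣF_x = 0: P_x = 0.
ΣF_y = 0: P_y − 0.64·7.5 − 40 − 40 = 0 → P_y = 84.80 kip.
ΣM about P: M_P − (0.64·7.5)·11.85 − 40·9.3 − 204.7 − 40·17.7 = 0 → M_P = 1342 kip·ft.

P_x = 0, P_y = 84.80 kip, M_P = 1342 kip·ft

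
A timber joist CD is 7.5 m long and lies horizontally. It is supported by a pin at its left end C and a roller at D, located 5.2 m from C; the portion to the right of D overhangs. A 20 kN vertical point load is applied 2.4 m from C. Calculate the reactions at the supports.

C_x = 0, C_y = 10.77 kN, D_y = 9.231 kN

Moments about C: D_y·5.2 − 20·2.4 = 0 → D_y = 48/5.2 = 9.23077 ≈ 9.231 kN.
ΣF_y = 0: C_y + 9.23077 − 20 = 0 → C_y = 10.77 kN.
ΣF_x = 0: no horizontal applied forces, so C_x = 0.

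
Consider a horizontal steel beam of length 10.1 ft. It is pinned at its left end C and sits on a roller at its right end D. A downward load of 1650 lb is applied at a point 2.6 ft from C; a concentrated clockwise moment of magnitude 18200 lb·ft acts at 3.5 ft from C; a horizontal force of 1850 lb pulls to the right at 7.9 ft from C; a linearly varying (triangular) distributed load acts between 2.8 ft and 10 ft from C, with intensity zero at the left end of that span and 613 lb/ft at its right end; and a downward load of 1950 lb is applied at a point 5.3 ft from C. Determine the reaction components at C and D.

Resultant of the triangular load: ½ × 613 × 7.2 = 2206.8 lb, acting at 7.6 ft from C (one-third of the span from the peak).
ΣM about C: D_y·10.1 − 1650·2.6 − 18200 − (½·613·7.2)·7.6 − 1950·5.3 = 0 → D_y = 49596.68/10.1 = 4910.56 ≈ 4911 lb.
ΣF_y = 0: C_y + 4910.56 − 1650 − ½·613·7.2 − 1950 = 0 → C_y = 896.2 lb.
ΣF_x = 0: C_x + 1850 = 0 → C_x = -1850 lb.

C_x = -1850 lb, C_y = 896.2 lb, D_y = 4911 lb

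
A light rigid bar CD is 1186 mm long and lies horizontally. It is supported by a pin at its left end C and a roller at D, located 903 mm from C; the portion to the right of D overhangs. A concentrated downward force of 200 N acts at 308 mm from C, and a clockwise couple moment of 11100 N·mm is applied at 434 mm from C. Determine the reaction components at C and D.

Taking moments about C: D_y·903 − 200·308 − 11100 = 0 → D_y = 72700/903 = 80.5094 ≈ 80.51 N.
ΣF_y = 0: C_y + 80.5094 − 200 = 0 → C_y = 119.5 N.
ΣF_x = 0: no horizontal applied forces, so C_x = 0.

C_x = 0, C_y = 119.5 N, D_y = 80.51 N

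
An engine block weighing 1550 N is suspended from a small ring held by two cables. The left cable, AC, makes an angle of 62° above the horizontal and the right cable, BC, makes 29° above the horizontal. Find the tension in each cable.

ΣF_x = 0: −T_AC·cos62° + T_BC·cos29° = 0 → T_BC = 0.536772·T_AC.
ΣF_y = 0: T_AC·sin62° + T_BC·sin29° = 1550.
Substitute: T_AC·(0.882948 + 0.536772·0.48481) = 1550 → T_AC = 1355.87 ≈ 1356 N.
Then T_BC = 0.536772 × 1355.87 = 727.8 N.

T_AC = 1356 N, T_BC = 727.8 N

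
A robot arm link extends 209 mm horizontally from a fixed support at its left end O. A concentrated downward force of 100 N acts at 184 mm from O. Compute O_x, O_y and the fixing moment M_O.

ΣF_x = 0: O_x = 0.
ΣF_y = 0: O_y − 100 = 0 → O_y = 100.0 N.
ΣM about O: M_O − 100·184 = 0 → M_O = 18400 N·mm.

O_x = 0, O_y = 100.0 N, M_O = 18400 N·mm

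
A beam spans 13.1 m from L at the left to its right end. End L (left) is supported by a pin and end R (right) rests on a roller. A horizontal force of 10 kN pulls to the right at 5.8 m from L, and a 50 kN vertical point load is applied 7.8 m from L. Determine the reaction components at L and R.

L_x = -10.00 kN, L_y = 20.23 kN, R_y = 29.77 kN

Taking moments about L: R_y·13.1 − 50·7.8 = 0 → R_y = 390/13.1 = 29.771 ≈ 29.77 kN.
ΣF_y = 0: L_y + 29.771 − 50 = 0 → L_y = 20.23 kN.
ΣF_x = 0: L_x + 10 = 0 → L_x = -10.00 kN.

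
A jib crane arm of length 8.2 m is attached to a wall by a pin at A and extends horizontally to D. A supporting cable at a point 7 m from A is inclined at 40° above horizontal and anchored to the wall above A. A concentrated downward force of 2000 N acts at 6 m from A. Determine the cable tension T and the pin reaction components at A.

T = 2667 N, A_x = 2043 N, A_y = 285.7 N

ΣM about A: T·sin40°·7 − 2000·6 = 0 → T = 12000/(7·0.642788) = 2666.95 ≈ 2667 N.
ΣF_x = 0: A_x − T·cos40° = 0 → A_x = 2666.95 × 0.766044 = 2043 N.
ΣF_y = 0: A_y + T·sin40° − 2000 = 0 → A_y = 2000 − 2666.95 × 0.642788 = 285.7 N.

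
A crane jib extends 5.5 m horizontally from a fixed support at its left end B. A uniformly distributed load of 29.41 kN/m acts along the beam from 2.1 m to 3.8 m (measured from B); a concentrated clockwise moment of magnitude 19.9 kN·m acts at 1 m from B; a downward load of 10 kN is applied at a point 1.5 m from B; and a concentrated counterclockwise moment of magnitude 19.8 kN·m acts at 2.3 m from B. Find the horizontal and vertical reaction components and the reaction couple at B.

Resultant of the distributed load: 29.41 × 1.7 = 49.997 kN at 2.95 m from B.
ΣF_x = 0: B_x = 0.
ΣF_y = 0: B_y − 29.41·1.7 − 10 = 0 → B_y = 60.00 kN.
ΣM about B: M_B − (29.41·1.7)·2.95 − 19.9 − 10·1.5 + 19.8 = 0 → M_B = 162.6 kN·m.

B_x = 0, B_y = 60.00 kN, M_B = 162.6 kN·m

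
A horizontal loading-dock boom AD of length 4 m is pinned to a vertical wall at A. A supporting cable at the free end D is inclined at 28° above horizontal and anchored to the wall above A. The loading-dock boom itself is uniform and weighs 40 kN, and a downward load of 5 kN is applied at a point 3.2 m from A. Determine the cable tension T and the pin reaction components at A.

ΣM about A: T·sin28°·4 − 40·2 − 5·3.2 = 0 → T = 96/(4·0.469472) = 51.1213 ≈ 51.12 kN.
ΣF_x = 0: A_x − T·cos28° = 0 → A_x = 51.1213 × 0.882948 = 45.14 kN.
ΣF_y = 0: A_y + T·sin28° − 40 − 5 = 0 → A_y = 45 − 51.1213 × 0.469472 = 21.00 kN.

T = 51.12 kN, A_x = 45.14 kN, A_y = 21.00 kN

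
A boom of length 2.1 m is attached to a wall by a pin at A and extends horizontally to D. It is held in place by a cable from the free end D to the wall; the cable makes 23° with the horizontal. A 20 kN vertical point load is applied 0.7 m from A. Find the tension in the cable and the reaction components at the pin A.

T = 17.06 kN, A_x = 15.71 kN, A_y = 13.33 kN

ΣM about A: T·sin23°·2.1 − 20·0.7 = 0 → T = 14/(2.1·0.390731) = 17.062 ≈ 17.06 kN.
ΣF_x = 0: A_x − T·cos23° = 0 → A_x = 17.062 × 0.920505 = 15.71 kN.
ΣF_y = 0: A_y + T·sin23° − 20 = 0 → A_y = 20 − 17.062 × 0.390731 = 13.33 kN.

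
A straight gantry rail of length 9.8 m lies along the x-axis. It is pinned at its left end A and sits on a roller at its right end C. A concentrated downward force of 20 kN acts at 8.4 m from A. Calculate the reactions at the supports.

Moments about A: C_y·9.8 − 20·8.4 = 0 → C_y = 168/9.8 = 17.1429 ≈ 17.14 kN.
ΣF_y = 0: A_y + 17.1429 − 20 = 0 → A_y = 2.857 kN.
ΣF_x = 0: no horizontal applied forces, so A_x = 0.

A_x = 0, A_y = 2.857 kN, C_y = 17.14 kN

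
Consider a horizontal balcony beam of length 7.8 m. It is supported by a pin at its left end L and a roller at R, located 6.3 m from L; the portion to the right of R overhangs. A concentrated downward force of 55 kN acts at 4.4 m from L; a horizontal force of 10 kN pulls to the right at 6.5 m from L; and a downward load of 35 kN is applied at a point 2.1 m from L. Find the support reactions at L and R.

L_x = -10.00 kN, L_y = 39.92 kN, R_y = 50.08 kN

Taking moments about L: R_y·6.3 − 55·4.4 − 35·2.1 = 0 → R_y = 315.5/6.3 = 50.0794 ≈ 50.08 kN.
ΣF_y = 0: L_y + 50.0794 − 55 − 35 = 0 → L_y = 39.92 kN.
ΣF_x = 0: L_x + 10 = 0 → L_x = -10.00 kN.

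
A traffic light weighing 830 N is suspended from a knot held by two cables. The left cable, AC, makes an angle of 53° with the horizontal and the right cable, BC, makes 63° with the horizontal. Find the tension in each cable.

T_AC = 419.2 N, T_BC = 555.8 N

ΣF_x = 0: −T_AC·cos53° + T_BC·cos63° = 0 → T_BC = 1.32561·T_AC.
ΣF_y = 0: T_AC·sin53° + T_BC·sin63° = 830.
Substitute: T_AC·(0.798636 + 1.32561·0.891007) = 830 → T_AC = 419.242 ≈ 419.2 N.
Then T_BC = 1.32561 × 419.242 = 555.8 N.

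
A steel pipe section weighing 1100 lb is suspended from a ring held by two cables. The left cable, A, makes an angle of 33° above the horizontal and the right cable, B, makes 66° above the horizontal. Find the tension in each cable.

ΣF_x = 0: −T_A·cos33° + T_B·cos66° = 0 → T_B = 2.06195·T_A.
ΣF_y = 0: T_A·sin33° + T_B·sin66° = 1100.
Substitute: T_A·(0.544639 + 2.06195·0.913545) = 1100 → T_A = 452.987 ≈ 453.0 lb.
Then T_B = 2.06195 × 452.987 = 934.0 lb.

T_A = 453.0 lb, T_B = 934.0 lb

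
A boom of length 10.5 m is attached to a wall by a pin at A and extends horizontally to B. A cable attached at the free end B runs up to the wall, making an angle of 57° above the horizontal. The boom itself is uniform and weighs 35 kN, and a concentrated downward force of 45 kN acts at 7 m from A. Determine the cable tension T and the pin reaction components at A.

T = 56.64 kN, A_x = 30.85 kN, A_y = 32.50 kN

ΣM about A: T·sin57°·10.5 − 35·5.25 − 45·7 = 0 → T = 498.75/(10.5·0.838671) = 56.6372 ≈ 56.64 kN.
ΣF_x = 0: A_x − T·cos57° = 0 → A_x = 56.6372 × 0.544639 = 30.85 kN.
ΣF_y = 0: A_y + T·sin57° − 35 − 45 = 0 → A_y = 80 − 56.6372 × 0.838671 = 32.50 kN.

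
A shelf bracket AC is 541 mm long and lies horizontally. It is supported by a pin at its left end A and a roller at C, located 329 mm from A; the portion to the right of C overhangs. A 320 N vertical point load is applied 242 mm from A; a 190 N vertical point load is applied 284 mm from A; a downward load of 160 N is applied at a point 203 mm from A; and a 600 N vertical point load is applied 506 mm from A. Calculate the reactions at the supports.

ΣM about A: C_y·329 − 320·242 − 190·284 − 160·203 − 600·506 = 0 → C_y = 467480/329 = 1420.91 ≈ 1421 N.
ΣF_y = 0: A_y + 1420.91 − 320 − 190 − 160 − 600 = 0 → A_y = -150.9 N.
ΣF_x = 0: no horizontal applied forces, so A_x = 0.

A_x = 0, A_y = -150.9 N, C_y = 1421 N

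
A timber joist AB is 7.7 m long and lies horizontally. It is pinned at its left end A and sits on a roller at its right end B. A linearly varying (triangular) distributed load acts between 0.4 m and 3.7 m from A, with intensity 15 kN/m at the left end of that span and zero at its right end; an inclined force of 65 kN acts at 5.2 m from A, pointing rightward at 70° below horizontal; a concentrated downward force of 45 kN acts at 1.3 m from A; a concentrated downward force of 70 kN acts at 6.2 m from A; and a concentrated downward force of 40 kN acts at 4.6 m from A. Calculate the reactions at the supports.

Resultant of the triangular load: ½ × 15 × 3.3 = 24.75 kN, acting at 1.5 m from A (one-third of the span from the peak).
Moments about A: B_y·7.7 − (½·15·3.3)·1.5 − 65·sin70°·5.2 − 45·1.3 − 70·6.2 − 40·4.6 = 0 → B_y = 1031.24/7.7 = 133.927 ≈ 133.9 kN.
ΣF_y = 0: A_y + 133.927 − ½·15·3.3 − 65·sin70° − 45 − 70 − 40 = 0 → A_y = 106.9 kN.
ΣF_x = 0: A_x + 65·cos70° = 0 → A_x = -22.23 kN.

A_x = -22.23 kN, A_y = 106.9 kN, B_y = 133.9 kN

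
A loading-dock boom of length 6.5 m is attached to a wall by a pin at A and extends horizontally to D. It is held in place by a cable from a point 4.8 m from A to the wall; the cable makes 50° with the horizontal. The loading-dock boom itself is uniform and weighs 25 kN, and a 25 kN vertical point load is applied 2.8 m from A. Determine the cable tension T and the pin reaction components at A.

ΣM about A: T·sin50°·4.8 − 25·3.25 − 25·2.8 = 0 → T = 151.25/(4.8·0.766044) = 41.134 ≈ 41.13 kN.
ΣF_x = 0: A_x − T·cos50° = 0 → A_x = 41.134 × 0.642788 = 26.44 kN.
ΣF_y = 0: A_y + T·sin50° − 25 − 25 = 0 → A_y = 50 − 41.134 × 0.766044 = 18.49 kN.

T = 41.13 kN, A_x = 26.44 kN, A_y = 18.49 kN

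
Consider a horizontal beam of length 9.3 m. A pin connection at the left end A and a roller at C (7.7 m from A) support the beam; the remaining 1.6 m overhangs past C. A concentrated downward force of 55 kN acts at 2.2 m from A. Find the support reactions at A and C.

A_x = 0, A_y = 39.29 kN, C_y = 15.71 kN

Taking moments about A: C_y·7.7 − 55·2.2 = 0 → C_y = 121/7.7 = 15.7143 ≈ 15.71 kN.
ΣF_y = 0: A_y + 15.7143 − 55 = 0 → A_y = 39.29 kN.
ΣF_x = 0: no horizontal applied forces, so A_x = 0.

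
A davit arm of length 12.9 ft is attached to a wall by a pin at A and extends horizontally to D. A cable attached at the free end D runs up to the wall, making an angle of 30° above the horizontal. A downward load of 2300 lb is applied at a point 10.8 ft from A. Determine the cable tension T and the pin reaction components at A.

T = 3851 lb, A_x = 3335 lb, A_y = 374.4 lb

ΣM about A: T·sin30°·12.9 − 2300·10.8 = 0 → T = 24840/(12.9·0.5) = 3851.16 ≈ 3851 lb.
ΣF_x = 0: A_x − T·cos30° = 0 → A_x = 3851.16 × 0.866025 = 3335 lb.
ΣF_y = 0: A_y + T·sin30° − 2300 = 0 → A_y = 2300 − 3851.16 × 0.5 = 374.4 lb.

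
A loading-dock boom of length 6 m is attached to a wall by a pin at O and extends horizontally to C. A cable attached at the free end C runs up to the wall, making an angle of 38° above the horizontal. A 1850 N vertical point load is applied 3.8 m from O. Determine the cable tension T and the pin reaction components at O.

T = 1903 N, O_x = 1500 N, O_y = 678.3 N

ΣM about O: T·sin38°·6 − 1850·3.8 = 0 → T = 7030/(6·0.615661) = 1903.1 ≈ 1903 N.
ΣF_x = 0: O_x − T·cos38° = 0 → O_x = 1903.1 × 0.788011 = 1500 N.
ΣF_y = 0: O_y + T·sin38° − 1850 = 0 → O_y = 1850 − 1903.1 × 0.615661 = 678.3 N.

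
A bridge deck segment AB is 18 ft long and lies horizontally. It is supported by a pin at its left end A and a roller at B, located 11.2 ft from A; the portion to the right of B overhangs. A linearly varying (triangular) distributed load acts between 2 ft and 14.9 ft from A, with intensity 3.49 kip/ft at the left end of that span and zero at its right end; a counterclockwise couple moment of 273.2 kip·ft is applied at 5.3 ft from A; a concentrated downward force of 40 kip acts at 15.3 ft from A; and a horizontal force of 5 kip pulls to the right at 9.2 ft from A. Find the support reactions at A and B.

A_x = -5.000 kip, A_y = 19.60 kip, B_y = 42.91 kip

Resultant of the triangular load: ½ × 3.49 × 12.9 = 22.5105 kip, acting at 6.3 ft from A (one-third of the span from the peak).
ΣM about A: B_y·11.2 − (½·3.49·12.9)·6.3 + 273.2 − 40·15.3 = 0 → B_y = 480.61615/11.2 = 42.9122 ≈ 42.91 kip.
ΣF_y = 0: A_y + 42.9122 − ½·3.49·12.9 − 40 = 0 → A_y = 19.60 kip.
ΣF_x = 0: A_x + 5 = 0 → A_x = -5.000 kip.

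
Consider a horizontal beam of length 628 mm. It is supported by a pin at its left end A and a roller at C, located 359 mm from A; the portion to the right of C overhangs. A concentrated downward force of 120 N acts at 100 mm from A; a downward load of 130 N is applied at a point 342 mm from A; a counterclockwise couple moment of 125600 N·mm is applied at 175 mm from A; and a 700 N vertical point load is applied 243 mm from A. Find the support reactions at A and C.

A_x = 0, A_y = 668.8 N, C_y = 281.2 N

Moments about A: C_y·359 − 120·100 − 130·342 + 125600 − 700·243 = 0 → C_y = 100960/359 = 281.226 ≈ 281.2 N.
ΣF_y = 0: A_y + 281.226 − 120 − 130 − 700 = 0 → A_y = 668.8 N.
ΣF_x = 0: no horizontal applied forces, so A_x = 0.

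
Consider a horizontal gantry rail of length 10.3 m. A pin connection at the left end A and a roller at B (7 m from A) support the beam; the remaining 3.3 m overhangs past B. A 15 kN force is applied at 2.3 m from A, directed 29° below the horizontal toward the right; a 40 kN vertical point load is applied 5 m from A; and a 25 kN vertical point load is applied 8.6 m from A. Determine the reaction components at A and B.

A_x = -13.12 kN, A_y = 10.60 kN, B_y = 61.68 kN

Moments about A: B_y·7 − 15·sin29°·2.3 − 40·5 − 25·8.6 = 0 → B_y = 431.726/7 = 61.6751 ≈ 61.68 kN.
ΣF_y = 0: A_y + 61.6751 − 15·sin29° − 40 − 25 = 0 → A_y = 10.60 kN.
ΣF_x = 0: A_x + 15·cos29° = 0 → A_x = -13.12 kN.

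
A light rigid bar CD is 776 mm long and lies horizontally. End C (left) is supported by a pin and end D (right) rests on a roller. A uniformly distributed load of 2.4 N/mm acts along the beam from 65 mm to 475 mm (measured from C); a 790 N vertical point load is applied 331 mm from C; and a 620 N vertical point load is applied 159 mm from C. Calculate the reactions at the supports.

Resultant of the distributed load: 2.4 × 410 = 984 N at 270 mm from C.
Moments about C: D_y·776 − (2.4·410)·270 − 790·331 − 620·159 = 0 → D_y = 625750/776 = 806.379 ≈ 806.4 N.
ΣF_y = 0: C_y + 806.379 − 2.4·410 − 790 − 620 = 0 → C_y = 1588 N.
ΣF_x = 0: no horizontal applied forces, so C_x = 0.

C_x = 0, C_y = 1588 N, D_y = 806.4 N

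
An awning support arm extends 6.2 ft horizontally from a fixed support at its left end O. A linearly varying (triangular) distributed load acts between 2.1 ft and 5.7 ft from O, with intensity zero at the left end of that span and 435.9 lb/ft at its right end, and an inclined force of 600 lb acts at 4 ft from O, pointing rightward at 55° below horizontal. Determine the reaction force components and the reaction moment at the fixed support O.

Resultant of the triangular load: ½ × 435.9 × 3.6 = 784.62 lb, acting at 4.5 ft from O (one-third of the span from the peak).
ΣF_x = 0: O_x + 600·cos55° = 0 → O_x = -344.1 lb.
ΣF_y = 0: O_y − ½·435.9·3.6 − 600·sin55° = 0 → O_y = 1276 lb.
ΣM about O: M_O − (½·435.9·3.6)·4.5 − 600·sin55°·4 = 0 → M_O = 5497 lb·ft.

O_x = -344.1 lb, O_y = 1276 lb, M_O = 5497 lb·ft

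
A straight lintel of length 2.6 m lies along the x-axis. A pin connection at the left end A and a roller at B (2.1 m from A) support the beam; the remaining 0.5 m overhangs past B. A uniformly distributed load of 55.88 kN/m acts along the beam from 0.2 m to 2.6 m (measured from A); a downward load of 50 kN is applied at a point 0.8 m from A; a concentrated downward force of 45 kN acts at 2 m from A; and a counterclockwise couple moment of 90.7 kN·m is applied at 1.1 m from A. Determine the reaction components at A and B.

Resultant of the distributed load: 55.88 × 2.4 = 134.112 kN at 1.4 m from A.
ΣM about A: B_y·2.1 − (55.88·2.4)·1.4 − 50·0.8 − 45·2 + 90.7 = 0 → B_y = 227.0568/2.1 = 108.122 ≈ 108.1 kN.
ΣF_y = 0: A_y + 108.122 − 55.88·2.4 − 50 − 45 = 0 → A_y = 121.0 kN.
ΣF_x = 0: no horizontal applied forces, so A_x = 0.

A_x = 0, A_y = 121.0 kN, B_y = 108.1 kN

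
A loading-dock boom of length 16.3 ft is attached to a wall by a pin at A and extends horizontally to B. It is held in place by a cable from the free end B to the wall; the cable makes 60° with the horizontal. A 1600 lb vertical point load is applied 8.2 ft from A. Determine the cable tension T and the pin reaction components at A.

ΣM about A: T·sin60°·16.3 − 1600·8.2 = 0 → T = 13120/(16.3·0.866025) = 929.428 ≈ 929.4 lb.
ΣF_x = 0: A_x − T·cos60° = 0 → A_x = 929.428 × 0.5 = 464.7 lb.
ΣF_y = 0: A_y + T·sin60° − 1600 = 0 → A_y = 1600 − 929.428 × 0.866025 = 795.1 lb.

T = 929.4 lb, A_x = 464.7 lb, A_y = 795.1 lb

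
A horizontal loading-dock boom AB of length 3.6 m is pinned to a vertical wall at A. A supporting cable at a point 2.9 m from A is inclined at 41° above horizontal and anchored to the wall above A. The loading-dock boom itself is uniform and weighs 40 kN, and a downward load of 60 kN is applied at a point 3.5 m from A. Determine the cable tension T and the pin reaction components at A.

T = 148.2 kN, A_x = 111.9 kN, A_y = 2.759 kN

ΣM about A: T·sin41°·2.9 − 40·1.8 − 60·3.5 = 0 → T = 282/(2.9·0.656059) = 148.22 ≈ 148.2 kN.
ΣF_x = 0: A_x − T·cos41° = 0 → A_x = 148.22 × 0.75471 = 111.9 kN.
ΣF_y = 0: A_y + T·sin41° − 40 − 60 = 0 → A_y = 100 − 148.22 × 0.656059 = 2.759 kN.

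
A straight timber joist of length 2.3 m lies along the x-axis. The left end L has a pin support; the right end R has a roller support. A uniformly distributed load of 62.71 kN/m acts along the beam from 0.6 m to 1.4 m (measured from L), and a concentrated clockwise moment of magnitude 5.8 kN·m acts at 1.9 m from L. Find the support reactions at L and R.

L_x = 0, L_y = 25.83 kN, R_y = 24.33 kN

Resultant of the distributed load: 62.71 × 0.8 = 50.168 kN at 1 m from L.
Taking moments about L: R_y·2.3 − (62.71·0.8)·1 − 5.8 = 0 → R_y = 55.968/2.3 = 24.3339 ≈ 24.33 kN.
ΣF_y = 0: L_y + 24.3339 − 62.71·0.8 = 0 → L_y = 25.83 kN.
ΣF_x = 0: no horizontal applied forces, so L_x = 0.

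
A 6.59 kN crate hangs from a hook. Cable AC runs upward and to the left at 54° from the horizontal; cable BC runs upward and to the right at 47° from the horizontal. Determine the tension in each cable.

ΣF_x = 0: −T_AC·cos54° + T_BC·cos47° = 0 → T_BC = 0.861857·T_AC.
ΣF_y = 0: T_AC·sin54° + T_BC·sin47° = 6.59.
Substitute: T_AC·(0.809017 + 0.861857·0.731354) = 6.59 → T_AC = 4.57849 ≈ 4.578 kN.
Then T_BC = 0.861857 × 4.57849 = 3.946 kN.

T_AC = 4.578 kN, T_BC = 3.946 kN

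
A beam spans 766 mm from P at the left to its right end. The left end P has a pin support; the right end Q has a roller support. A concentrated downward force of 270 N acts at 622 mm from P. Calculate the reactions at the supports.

P_x = 0, P_y = 50.76 N, Q_y = 219.2 N

ΣM about P: Q_y·766 − 270·622 = 0 → Q_y = 167940/766 = 219.243 ≈ 219.2 N.
ΣF_y = 0: P_y + 219.243 − 270 = 0 → P_y = 50.76 N.
ΣF_x = 0: no horizontal applied forces, so P_x = 0.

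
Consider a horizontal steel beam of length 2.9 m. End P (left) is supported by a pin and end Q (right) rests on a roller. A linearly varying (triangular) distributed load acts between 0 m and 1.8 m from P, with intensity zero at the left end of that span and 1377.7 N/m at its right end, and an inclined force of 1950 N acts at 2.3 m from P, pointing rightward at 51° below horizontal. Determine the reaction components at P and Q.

P_x = -1227 N, P_y = 1040 N, Q_y = 1715 N

Resultant of the triangular load: ½ × 1377.7 × 1.8 = 1239.93 N, acting at 1.2 m from P (one-third of the span from the peak).
Moments about P: Q_y·2.9 − (½·1377.7·1.8)·1.2 − 1950·sin51°·2.3 = 0 → Q_y = 4973.42/2.9 = 1714.97 ≈ 1715 N.
ΣF_y = 0: P_y + 1714.97 − ½·1377.7·1.8 − 1950·sin51° = 0 → P_y = 1040 N.
ΣF_x = 0: P_x + 1950·cos51° = 0 → P_x = -1227 N.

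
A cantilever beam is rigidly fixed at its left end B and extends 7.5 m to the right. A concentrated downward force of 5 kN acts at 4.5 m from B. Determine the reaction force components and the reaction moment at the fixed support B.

ΣF_x = 0: B_x = 0.
ΣF_y = 0: B_y − 5 = 0 → B_y = 5.000 kN.
ΣM about B: M_B − 5·4.5 = 0 → M_B = 22.50 kN·m.

B_x = 0, B_y = 5.000 kN, M_B = 22.50 kN·m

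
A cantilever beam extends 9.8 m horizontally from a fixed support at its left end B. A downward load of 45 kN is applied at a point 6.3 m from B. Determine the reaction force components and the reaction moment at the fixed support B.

B_x = 0, B_y = 45.00 kN, M_B = 283.5 kN·m

ΣF_x = 0: B_x = 0.
ΣF_y = 0: B_y − 45 = 0 → B_y = 45.00 kN.
ΣM about B: M_B − 45·6.3 = 0 → M_B = 283.5 kN·m.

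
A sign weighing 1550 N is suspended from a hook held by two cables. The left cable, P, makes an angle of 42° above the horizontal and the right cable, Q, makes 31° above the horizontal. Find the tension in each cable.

ΣF_x = 0: −T_P·cos42° + T_Q·cos31° = 0 → T_Q = 0.866978·T_P.
ΣF_y = 0: T_P·sin42° + T_Q·sin31° = 1550.
Substitute: T_P·(0.669131 + 0.866978·0.515038) = 1550 → T_P = 1389.32 ≈ 1389 N.
Then T_Q = 0.866978 × 1389.32 = 1205 N.

T_P = 1389 N, T_Q = 1205 N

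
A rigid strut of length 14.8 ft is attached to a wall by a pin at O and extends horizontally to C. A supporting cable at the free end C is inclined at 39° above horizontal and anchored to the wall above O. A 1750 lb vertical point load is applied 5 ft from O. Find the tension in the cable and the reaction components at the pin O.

ΣM about O: T·sin39°·14.8 − 1750·5 = 0 → T = 8750/(14.8·0.62932) = 939.452 ≈ 939.5 lb.
ΣF_x = 0: O_x − T·cos39° = 0 → O_x = 939.452 × 0.777146 = 730.1 lb.
ΣF_y = 0: O_y + T·sin39° − 1750 = 0 → O_y = 1750 − 939.452 × 0.62932 = 1159 lb.

T = 939.5 lb, O_x = 730.1 lb, O_y = 1159 lb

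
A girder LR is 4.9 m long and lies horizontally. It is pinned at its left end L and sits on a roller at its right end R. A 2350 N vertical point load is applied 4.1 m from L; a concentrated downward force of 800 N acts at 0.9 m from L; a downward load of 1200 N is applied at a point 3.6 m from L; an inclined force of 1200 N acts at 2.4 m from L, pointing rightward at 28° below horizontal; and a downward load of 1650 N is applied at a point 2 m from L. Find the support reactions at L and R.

Moments about L: R_y·4.9 − 2350·4.1 − 800·0.9 − 1200·3.6 − 1200·sin28°·2.4 − 1650·2 = 0 → R_y = 19327.1/4.9 = 3944.31 ≈ 3944 N.
ΣF_y = 0: L_y + 3944.31 − 2350 − 800 − 1200 − 1200·sin28° − 1650 = 0 → L_y = 2619 N.
ΣF_x = 0: L_x + 1200·cos28° = 0 → L_x = -1060 N.

L_x = -1060 N, L_y = 2619 N, R_y = 3944 N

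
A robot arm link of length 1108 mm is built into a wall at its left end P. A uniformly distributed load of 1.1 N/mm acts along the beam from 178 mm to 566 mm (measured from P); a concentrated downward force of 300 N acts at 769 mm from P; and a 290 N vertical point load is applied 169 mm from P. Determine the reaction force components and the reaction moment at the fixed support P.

P_x = 0, P_y = 1017 N, M_P = 438500 N·mm

Resultant of the distributed load: 1.1 × 388 = 426.8 N at 372 mm from P.
ΣF_x = 0: P_x = 0.
ΣF_y = 0: P_y − 1.1·388 − 300 − 290 = 0 → P_y = 1017 N.
ΣM about P: M_P − (1.1·388)·372 − 300·769 − 290·169 = 0 → M_P = 438500 N·mm.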